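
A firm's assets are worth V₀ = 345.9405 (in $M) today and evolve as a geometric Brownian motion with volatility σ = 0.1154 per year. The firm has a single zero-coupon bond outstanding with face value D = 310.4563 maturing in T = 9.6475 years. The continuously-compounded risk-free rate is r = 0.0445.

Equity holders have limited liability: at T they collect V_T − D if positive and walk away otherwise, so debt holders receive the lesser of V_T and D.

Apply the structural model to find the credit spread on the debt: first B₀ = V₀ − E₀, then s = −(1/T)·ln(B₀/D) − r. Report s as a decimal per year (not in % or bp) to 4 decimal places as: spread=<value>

Work the structural quantities from V₀ = 345.9405 against face 310.4563:
d₁ = [ln(V₀/D) + (r + σ²/2)T] / (σ√T)
   = [ln(345.9405/310.4563) + (0.0445 + 0.5·0.1154²)·9.6475] / (0.1154·√9.6475)
   = [0.108224 + 0.493552] / 0.358437 = 1.678888
d₂ = d₁ − σ√T = 1.678888 − 0.358437 = 1.320451
N(d₁) = 0.953413,  N(d₂) = 0.906658,  e^(−rT) = 0.650956
E₀ = V₀·N(d₁) − D·e^(−rT)·N(d₂)
   = 345.9405·0.953413 − 310.4563·0.650956·0.906658 = 146.594757
B₀ = V₀ − E₀ = 345.9405 − 146.594757 = 199.345743
spread = −(1/T)·ln(B₀/D) − r = −(1/9.6475)·ln(199.345743/310.4563) − 0.0445 = 0.00141888

spread=0.0014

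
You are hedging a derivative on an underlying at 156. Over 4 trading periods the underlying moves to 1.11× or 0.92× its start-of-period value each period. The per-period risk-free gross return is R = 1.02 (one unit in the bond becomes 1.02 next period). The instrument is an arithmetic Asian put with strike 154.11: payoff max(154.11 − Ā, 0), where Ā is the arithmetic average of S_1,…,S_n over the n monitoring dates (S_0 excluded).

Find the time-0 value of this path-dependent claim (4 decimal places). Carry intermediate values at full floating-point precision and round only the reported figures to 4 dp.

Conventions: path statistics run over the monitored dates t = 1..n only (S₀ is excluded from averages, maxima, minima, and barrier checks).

Under the martingale measure an up-move has probability p* = 0.5263; value the claim as the probability-weighted average of per-path payoffs, discounted 4 periods at R = 1.02.
Enumerate all 2^4 = 16 price paths (U = up ×1.11, D = down ×0.92); each path with k up-moves has probability p*^k·(1−p*)^(4−k).
DDDD: Ā=127.1978, payoff=26.9122, prob=0.050345
UDDD: Ā=153.4669, payoff=0.6431, prob=0.055939
DUDD: Ā=146.0569, payoff=8.0531, prob=0.055939
UUDD: Ā=176.2208, payoff=0.0000, prob=0.062154
DDUD: Ā=139.2397, payoff=14.8703, prob=0.055939
UDUD: Ā=167.9957, payoff=0.0000, prob=0.062154
DUUD: Ā=160.5857, payoff=0.0000, prob=0.062154
UUUD: Ā=193.7501, payoff=0.0000, prob=0.069060
DDDU: Ā=132.9678, payoff=21.1422, prob=0.055939
UDDU: Ā=160.4286, payoff=0.0000, prob=0.062154
DUDU: Ā=153.0186, payoff=1.0914, prob=0.062154
UUDU: Ā=184.6202, payoff=0.0000, prob=0.069060
DDUU: Ā=146.2014, payoff=7.9086, prob=0.062154
UDUU: Ā=176.3951, payoff=0.0000, prob=0.069060
DUUU: Ā=168.9851, payoff=0.0000, prob=0.069060
UUUU: Ā=203.8843, payoff=0.0000, prob=0.076734
Price = Σ prob·payoff / R^4 = 4.415240 / 1.082432 = 4.0790

price = 4.0790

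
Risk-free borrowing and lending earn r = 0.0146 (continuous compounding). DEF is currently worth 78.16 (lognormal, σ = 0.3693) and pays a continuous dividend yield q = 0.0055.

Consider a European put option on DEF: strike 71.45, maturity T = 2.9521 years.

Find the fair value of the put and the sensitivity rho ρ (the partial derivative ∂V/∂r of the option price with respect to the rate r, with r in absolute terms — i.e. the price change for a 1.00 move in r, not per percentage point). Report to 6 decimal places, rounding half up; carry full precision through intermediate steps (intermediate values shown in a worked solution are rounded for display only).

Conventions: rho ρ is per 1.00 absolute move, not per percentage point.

price = 14.152638
ρ = -111.739587

σ√T = 0.3693·√2.9521 = 0.634519
d₁ = (ln(S/K) + (r−q+σ²/2)T) / (σ√T) = (ln(78.16/71.45) + (0.0146−0.0055+0.3693²/2)·2.9521) / 0.634519 = (0.089760 + 0.228171) / 0.634519 = 0.501059
d₂ = d₁ − σ√T = 0.501059 − 0.634519 = -0.133460
e^{−rT} = 0.957815
e^{−qT} = 0.983895
N(−d₁) = 0.308165,  N(−d₂) = 0.553085
Put price V = K·e^{−rT}·N(−d₂) − S·e^{−qT}·N(−d₁) = 37.850881 − 23.698243 = 14.152638
ρ = −K·T·e^{−rT}·N(−d₂) = -111.739587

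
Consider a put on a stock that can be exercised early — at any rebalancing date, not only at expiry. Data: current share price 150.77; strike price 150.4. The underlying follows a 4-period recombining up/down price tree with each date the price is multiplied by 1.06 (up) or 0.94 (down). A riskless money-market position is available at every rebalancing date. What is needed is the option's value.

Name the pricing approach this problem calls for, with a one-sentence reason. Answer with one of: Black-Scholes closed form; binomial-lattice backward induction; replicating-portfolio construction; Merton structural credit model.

framework: binomial-lattice backward induction

Key observation: the exercise right at every one of the 4 steps is what matters: each node needs max(150.4 − S, continuation), which only the stepwise tree valuation starting from spot 150.77 delivers.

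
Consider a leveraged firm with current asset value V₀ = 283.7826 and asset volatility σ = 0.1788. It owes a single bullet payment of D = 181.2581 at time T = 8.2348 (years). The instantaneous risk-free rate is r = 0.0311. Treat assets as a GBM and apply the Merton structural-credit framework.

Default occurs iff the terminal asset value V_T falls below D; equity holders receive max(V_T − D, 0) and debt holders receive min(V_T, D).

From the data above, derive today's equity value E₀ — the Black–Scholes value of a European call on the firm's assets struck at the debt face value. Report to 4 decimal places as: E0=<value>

Work the structural quantities from V₀ = 283.7826 against face 181.2581:
d₁ = [ln(V₀/D) + (r + σ²/2)T] / (σ√T)
   = [ln(283.7826/181.2581) + (0.0311 + 0.5·0.1788²)·8.2348] / (0.1788·√8.2348)
   = [0.448286 + 0.387733] / 0.513091 = 1.629380
d₂ = d₁ − σ√T = 1.629380 − 0.513091 = 1.116290
N(d₁) = 0.948384,  N(d₂) = 0.867851,  e^(−rT) = 0.774063
E₀ = V₀·N(d₁) − D·e^(−rT)·N(d₂)
   = 283.7826·0.948384 − 181.2581·0.774063·0.867851 = 147.370845

E0=147.3708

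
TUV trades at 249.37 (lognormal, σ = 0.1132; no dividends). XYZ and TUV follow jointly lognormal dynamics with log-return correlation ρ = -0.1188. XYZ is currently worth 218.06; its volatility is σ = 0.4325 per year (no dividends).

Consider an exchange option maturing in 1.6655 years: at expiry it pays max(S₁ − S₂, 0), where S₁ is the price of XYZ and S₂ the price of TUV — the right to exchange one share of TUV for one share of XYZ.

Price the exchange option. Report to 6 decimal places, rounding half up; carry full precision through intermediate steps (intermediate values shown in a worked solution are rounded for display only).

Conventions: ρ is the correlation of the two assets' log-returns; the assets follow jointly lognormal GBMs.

exchange price = 40.226668

σ_eff = √(σ₁² + σ₂² − 2ρσ₁σ₂) = √(0.4325² + 0.1132² − 2·-0.1188·0.4325·0.1132) = 0.459895
d₁ = (ln(S₁/S₂) + (q₂ − q₁ + σ_eff²/2)T) / (σ_eff√T) = (ln(218.06/249.37) + (0.0 − 0.0 + 0.105752)·1.6655) / 0.593514 = 0.070701
d₂ = d₁ − σ_eff√T = 0.070701 − 0.593514 = -0.522813
N(d₁) = 0.528182,  N(d₂) = 0.300552
V = S₁·e^{−q₁T}·N(d₁) − S₂·e^{−q₂T}·N(d₂) = 115.175361 − 74.948692 = 40.226668
Key observation: no risk-free rate is needed — with the second asset as numeraire the exchange option is a call on the ratio S₁/S₂, and r cancels out of the value.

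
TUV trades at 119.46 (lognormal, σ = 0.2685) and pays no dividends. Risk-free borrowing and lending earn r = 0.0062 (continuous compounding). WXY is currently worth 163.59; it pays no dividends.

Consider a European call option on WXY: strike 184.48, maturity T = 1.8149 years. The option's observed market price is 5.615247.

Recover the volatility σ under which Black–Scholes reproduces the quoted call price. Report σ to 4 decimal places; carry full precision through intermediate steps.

At σ = 0.1391 the Black–Scholes value reproduces the quote:
σ√T = 0.1391·√1.8149 = 0.187393
d₁ = (ln(S/K) + (r+σ²/2)T) / (σ√T) = (ln(163.59/184.48) + (0.0062+0.1391²/2)·1.8149) / 0.187393 = (-0.120178 + 0.028810) / 0.187393 = -0.487570
d₂ = d₁ − σ√T = -0.487570 − 0.187393 = -0.674963
e^{−rT} = 0.988811
N(d₁) = 0.312927,  N(d₂) = 0.249849
V = S·N(d₁) − K·e^{−rT}·N(d₂) = 51.191742 − 45.576495 = 5.615247 (the observed quote) — the price is monotone increasing in volatility, hence this σ is the only solution

sigma = 0.1391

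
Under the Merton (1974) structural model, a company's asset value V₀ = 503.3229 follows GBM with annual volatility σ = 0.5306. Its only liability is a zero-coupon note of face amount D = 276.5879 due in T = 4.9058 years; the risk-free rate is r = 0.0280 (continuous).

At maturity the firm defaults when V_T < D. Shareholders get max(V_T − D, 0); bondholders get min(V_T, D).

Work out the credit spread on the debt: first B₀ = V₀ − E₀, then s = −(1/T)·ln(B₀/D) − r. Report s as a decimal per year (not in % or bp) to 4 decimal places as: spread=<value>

Work the structural quantities from V₀ = 503.3229 against face 276.5879:
d₁ = [ln(V₀/D) + (r + σ²/2)T] / (σ√T)
   = [ln(503.3229/276.5879) + (0.0280 + 0.5·0.5306²)·4.9058] / (0.5306·√4.9058)
   = [0.598703 + 0.827943] / 1.175228 = 1.213931
d₂ = d₁ − σ√T = 1.213931 − 1.175228 = 0.038703
N(d₁) = 0.887613,  N(d₂) = 0.515436,  e^(−rT) = 0.871654
E₀ = V₀·N(d₁) − D·e^(−rT)·N(d₂)
   = 503.3229·0.887613 − 276.5879·0.871654·0.515436 = 322.489877
B₀ = V₀ − E₀ = 503.3229 − 322.489877 = 180.833023
spread = −(1/T)·ln(B₀/D) − r = −(1/4.9058)·ln(180.833023/276.5879) − 0.0280 = 0.05862289

spread=0.0586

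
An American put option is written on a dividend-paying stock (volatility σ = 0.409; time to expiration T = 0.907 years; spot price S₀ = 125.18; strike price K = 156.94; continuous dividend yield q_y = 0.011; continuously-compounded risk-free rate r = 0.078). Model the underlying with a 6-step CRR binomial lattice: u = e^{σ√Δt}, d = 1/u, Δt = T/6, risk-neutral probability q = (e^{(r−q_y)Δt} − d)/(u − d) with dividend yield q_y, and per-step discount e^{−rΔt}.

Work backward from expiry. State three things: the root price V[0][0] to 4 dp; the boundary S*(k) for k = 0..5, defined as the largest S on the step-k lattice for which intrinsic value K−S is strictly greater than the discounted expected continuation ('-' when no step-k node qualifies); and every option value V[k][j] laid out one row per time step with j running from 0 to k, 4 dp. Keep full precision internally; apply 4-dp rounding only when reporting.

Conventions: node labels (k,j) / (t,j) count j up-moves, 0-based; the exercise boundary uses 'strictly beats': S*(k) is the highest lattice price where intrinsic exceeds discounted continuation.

price = 36.6306
boundary = - 106.7760 91.0777 106.7760 91.0777 106.7760
tree:
36.6306
50.1640 23.5510
65.8623 35.1054 12.1980
79.2526 50.1640 20.4155 4.0141
90.6742 65.8623 32.9277 7.9987 0.0000
100.4167 79.2526 50.1640 15.9386 0.0000 0.0000
108.7268 90.6742 65.8623 31.7600 0.0000 0.0000 0.0000

Δt=0.15117  u=1.17236  d=0.85298  q=0.49220  discount=0.98828
step 6 (expiry): payoffs max(K−S,0) = 108.7268 90.6742 65.8623 31.7600 0.0000 0.0000 0.0000
step 5: (k=5,j=0): S=56.5233, K−S=100.4167, hold=98.6710 ⇒ V=100.4167 exercise | (k=5,j=1): S=77.6874, K−S=79.2526, hold=77.5421 ⇒ V=79.2526 exercise | (k=5,j=2): S=106.7760, K−S=50.1640, hold=48.5018 ⇒ V=50.1640 exercise | (k=5,j=3): S=146.7562, K−S=10.1838, hold=15.9386 ⇒ V=15.9386 continue | (k=5,j=4): S=201.7062, K−S=0.0000, hold=0.0000 ⇒ V=0.0000 continue | (k=5,j=5): S=277.2312, K−S=0.0000, hold=0.0000 ⇒ V=0.0000 continue  boundary S*=106.7760
step 4: (k=4,j=0): S=66.2658, K−S=90.6742, hold=88.9447 ⇒ V=90.6742 exercise | (k=4,j=1): S=91.0777, K−S=65.8623, hold=64.1740 ⇒ V=65.8623 exercise | (k=4,j=2): S=125.1800, K−S=31.7600, hold=32.9277 ⇒ V=32.9277 continue | (k=4,j=3): S=172.0512, K−S=0.0000, hold=7.9987 ⇒ V=7.9987 continue | (k=4,j=4): S=236.4725, K−S=0.0000, hold=0.0000 ⇒ V=0.0000 continue  boundary S*=91.0777
step 3: (k=3,j=0): S=77.6874, K−S=79.2526, hold=77.5421 ⇒ V=79.2526 exercise | (k=3,j=1): S=106.7760, K−S=50.1640, hold=49.0698 ⇒ V=50.1640 exercise | (k=3,j=2): S=146.7562, K−S=10.1838, hold=20.4155 ⇒ V=20.4155 continue | (k=3,j=3): S=201.7062, K−S=0.0000, hold=4.0141 ⇒ V=4.0141 continue  boundary S*=106.7760
step 2: (k=2,j=0): S=91.0777, K−S=65.8623, hold=64.1740 ⇒ V=65.8623 exercise | (k=2,j=1): S=125.1800, K−S=31.7600, hold=35.1054 ⇒ V=35.1054 continue | (k=2,j=2): S=172.0512, K−S=0.0000, hold=12.1980 ⇒ V=12.1980 continue  boundary S*=91.0777
step 1: (k=1,j=0): S=106.7760, K−S=50.1640, hold=50.1291 ⇒ V=50.1640 exercise | (k=1,j=1): S=146.7562, K−S=10.1838, hold=23.5510 ⇒ V=23.5510 continue  boundary S*=106.7760
step 0: (k=0,j=0): S=125.1800, K−S=31.7600, hold=36.6306 ⇒ V=36.6306 continue  boundary S*=-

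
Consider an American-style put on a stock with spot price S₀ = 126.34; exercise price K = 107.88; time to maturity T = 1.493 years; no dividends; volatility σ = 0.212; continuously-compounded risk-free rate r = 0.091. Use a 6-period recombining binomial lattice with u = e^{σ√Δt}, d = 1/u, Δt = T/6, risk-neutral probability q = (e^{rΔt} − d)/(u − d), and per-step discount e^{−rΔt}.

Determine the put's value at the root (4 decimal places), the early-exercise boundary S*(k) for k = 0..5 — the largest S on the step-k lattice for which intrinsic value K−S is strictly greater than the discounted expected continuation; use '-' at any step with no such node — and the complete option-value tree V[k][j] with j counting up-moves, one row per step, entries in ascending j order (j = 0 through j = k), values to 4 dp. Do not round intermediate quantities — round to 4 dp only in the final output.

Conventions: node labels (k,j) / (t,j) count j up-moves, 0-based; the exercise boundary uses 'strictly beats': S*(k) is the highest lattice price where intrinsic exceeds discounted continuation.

params: Δt=0.24883 u=1.11155 d=0.89965 q=0.58167 e^(-rΔt)=0.97761
t_6 payoffs: 40.8954 25.1182 5.6248 0.0000 0.0000 0.0000 0.0000
t_5: node(5,0) S=74.4565 payoff=33.4235 vs cont=31.0082 → 33.4235 [stop]  node(5,1) S=91.9937 payoff=15.8863 vs cont=13.4710 → 15.8863 [stop]  node(5,2) S=113.6615 payoff=0.0000 vs cont=2.3003 → 2.3003 [wait]  node(5,3) S=140.4328 payoff=0.0000 vs cont=0.0000 → 0.0000 [wait]  node(5,4) S=173.5098 payoff=0.0000 vs cont=0.0000 → 0.0000 [wait]  node(5,5) S=214.3775 payoff=0.0000 vs cont=0.0000 → 0.0000 [wait]  ⇒ S*(5)=91.9937
t_4: node(4,0) S=82.7618 payoff=25.1182 vs cont=22.7028 → 25.1182 [stop]  node(4,1) S=102.2552 payoff=5.6248 vs cont=7.8051 → 7.8051 [wait]  node(4,2) S=126.3400 payoff=0.0000 vs cont=0.9408 → 0.9408 [wait]  node(4,3) S=156.0976 payoff=0.0000 vs cont=0.0000 → 0.0000 [wait]  node(4,4) S=192.8642 payoff=0.0000 vs cont=0.0000 → 0.0000 [wait]  ⇒ S*(4)=82.7618
t_3: node(3,0) S=91.9937 payoff=15.8863 vs cont=14.7108 → 15.8863 [stop]  node(3,1) S=113.6615 payoff=0.0000 vs cont=3.7270 → 3.7270 [wait]  node(3,2) S=140.4328 payoff=0.0000 vs cont=0.3847 → 0.3847 [wait]  node(3,3) S=173.5098 payoff=0.0000 vs cont=0.0000 → 0.0000 [wait]  ⇒ S*(3)=91.9937
t_2: node(2,0) S=102.2552 payoff=5.6248 vs cont=8.6163 → 8.6163 [wait]  node(2,1) S=126.3400 payoff=0.0000 vs cont=1.7430 → 1.7430 [wait]  node(2,2) S=156.0976 payoff=0.0000 vs cont=0.1573 → 0.1573 [wait]  ⇒ S*(2)=-
t_1: node(1,0) S=113.6615 payoff=0.0000 vs cont=4.5149 → 4.5149 [wait]  node(1,1) S=140.4328 payoff=0.0000 vs cont=0.8023 → 0.8023 [wait]  ⇒ S*(1)=-
t_0: node(0,0) S=126.3400 payoff=0.0000 vs cont=2.3027 → 2.3027 [wait]  ⇒ S*(0)=-

price = 2.3027
boundary = - - - 91.9937 82.7618 91.9937
tree:
2.3027
4.5149 0.8023
8.6163 1.7430 0.1573
15.8863 3.7270 0.3847 0.0000
25.1182 7.8051 0.9408 0.0000 0.0000
33.4235 15.8863 2.3003 0.0000 0.0000 0.0000
40.8954 25.1182 5.6248 0.0000 0.0000 0.0000 0.0000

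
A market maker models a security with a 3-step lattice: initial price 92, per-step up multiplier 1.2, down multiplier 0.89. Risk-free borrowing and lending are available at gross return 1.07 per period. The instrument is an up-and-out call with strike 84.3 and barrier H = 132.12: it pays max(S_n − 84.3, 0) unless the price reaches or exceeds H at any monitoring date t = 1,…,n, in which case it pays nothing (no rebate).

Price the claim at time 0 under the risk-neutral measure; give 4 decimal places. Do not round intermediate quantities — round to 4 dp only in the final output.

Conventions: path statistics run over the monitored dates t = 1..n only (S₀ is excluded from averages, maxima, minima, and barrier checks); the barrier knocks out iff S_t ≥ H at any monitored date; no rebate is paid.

No-arbitrage gives p* = (R−d)/(u−d) = 0.5806: enumerate every path, weight its payoff by its p*-probability, and discount by R^3.
Enumerate all 2^3 = 8 price paths (U = up ×1.2, D = down ×0.89); each path with k up-moves has probability p*^k·(1−p*)^(3−k).
DDD: M=81.8800, payoff=0.0000, prob=0.073747
UDD: M=110.4000, payoff=3.1478, prob=0.102111
DUD: M=98.2560, payoff=3.1478, prob=0.102111
UUD: M=132.4800, payoff=0.0000, prob=0.141385
DDU: M=87.4478, payoff=3.1478, prob=0.102111
UDU: M=117.9072, payoff=33.6072, prob=0.141385
DUU: M=117.9072, payoff=33.6072, prob=0.141385
UUU: M=158.9760, payoff=0.0000, prob=0.195764
Price = Σ prob·payoff / R^3 = 10.467398 / 1.225043 = 8.5445

price = 8.5445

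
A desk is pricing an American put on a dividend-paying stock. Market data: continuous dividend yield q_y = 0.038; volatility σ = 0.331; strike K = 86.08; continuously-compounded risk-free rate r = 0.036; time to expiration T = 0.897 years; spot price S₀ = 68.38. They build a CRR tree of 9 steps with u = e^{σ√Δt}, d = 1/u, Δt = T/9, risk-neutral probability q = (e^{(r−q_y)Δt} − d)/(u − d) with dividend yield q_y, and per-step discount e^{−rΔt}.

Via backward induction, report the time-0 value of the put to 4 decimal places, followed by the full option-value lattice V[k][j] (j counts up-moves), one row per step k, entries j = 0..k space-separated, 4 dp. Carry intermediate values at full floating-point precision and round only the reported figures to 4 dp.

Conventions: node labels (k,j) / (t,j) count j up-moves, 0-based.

price = 20.7125
tree:
20.7125
25.6009 15.4222
30.8086 19.9921 10.4468
36.1016 25.1442 14.4026 6.1179
41.0606 30.6233 19.2293 9.1331 2.8042
45.5275 36.1016 24.7510 13.2221 4.6457 0.7734
49.5512 41.0606 30.5964 18.4249 7.5247 1.4727 0.0000
53.1757 45.5275 36.1016 24.4848 11.8118 2.8043 0.0000 0.0000
56.4406 49.5512 41.0606 30.5964 17.7000 5.3398 0.0000 0.0000 0.0000
59.3815 53.1757 45.5275 36.1016 24.4848 10.1678 0.0000 0.0000 0.0000 0.0000

Δt=0.09967  u=1.11015  d=0.90078  q=0.47295  discount=0.99642
step 9 (expiry): payoffs max(K−S,0) = 59.3815 53.1757 45.5275 36.1016 24.4848 10.1678 0.0000 0.0000 0.0000 0.0000
k=8: (k=8,j=0): S=29.6394, K−S=56.4406, hold=56.2443 ⇒ V=56.4406 exercise | (k=8,j=1): S=36.5288, K−S=49.5512, hold=49.3810 ⇒ V=49.5512 exercise | (k=8,j=2): S=45.0194, K−S=41.0606, hold=40.9225 ⇒ V=41.0606 exercise | (k=8,j=3): S=55.4836, K−S=30.5964, hold=30.4979 ⇒ V=30.5964 exercise | (k=8,j=4): S=68.3800, K−S=17.7000, hold=17.6502 ⇒ V=17.7000 exercise | (k=8,j=5): S=84.2740, K−S=1.8060, hold=5.3398 ⇒ V=5.3398 continue | (k=8,j=6): S=103.8625, K−S=0.0000, hold=0.0000 ⇒ V=0.0000 continue | (k=8,j=7): S=128.0040, K−S=0.0000, hold=0.0000 ⇒ V=0.0000 continue | (k=8,j=8): S=157.7568, K−S=0.0000, hold=0.0000 ⇒ V=0.0000 continue
k=7: (k=7,j=0): S=32.9043, K−S=53.1757, hold=52.9918 ⇒ V=53.1757 exercise | (k=7,j=1): S=40.5525, K−S=45.5275, hold=45.3725 ⇒ V=45.5275 exercise | (k=7,j=2): S=49.9784, K−S=36.1016, hold=35.9823 ⇒ V=36.1016 exercise | (k=7,j=3): S=61.5952, K−S=24.4848, hold=24.4094 ⇒ V=24.4848 exercise | (k=7,j=4): S=75.9122, K−S=10.1678, hold=11.8118 ⇒ V=11.8118 continue | (k=7,j=5): S=93.5570, K−S=0.0000, hold=2.8043 ⇒ V=2.8043 continue | (k=7,j=6): S=115.3031, K−S=0.0000, hold=0.0000 ⇒ V=0.0000 continue | (k=7,j=7): S=142.1038, K−S=0.0000, hold=0.0000 ⇒ V=0.0000 continue
k=6: (k=6,j=0): S=36.5288, K−S=49.5512, hold=49.3810 ⇒ V=49.5512 exercise | (k=6,j=1): S=45.0194, K−S=41.0606, hold=40.9225 ⇒ V=41.0606 exercise | (k=6,j=2): S=55.4836, K−S=30.5964, hold=30.4979 ⇒ V=30.5964 exercise | (k=6,j=3): S=68.3800, K−S=17.7000, hold=18.4249 ⇒ V=18.4249 continue | (k=6,j=4): S=84.2740, K−S=1.8060, hold=7.5247 ⇒ V=7.5247 continue | (k=6,j=5): S=103.8625, K−S=0.0000, hold=1.4727 ⇒ V=1.4727 continue | (k=6,j=6): S=128.0040, K−S=0.0000, hold=0.0000 ⇒ V=0.0000 continue
k=5: (k=5,j=0): S=40.5525, K−S=45.5275, hold=45.3725 ⇒ V=45.5275 exercise | (k=5,j=1): S=49.9784, K−S=36.1016, hold=35.9823 ⇒ V=36.1016 exercise | (k=5,j=2): S=61.5952, K−S=24.4848, hold=24.7510 ⇒ V=24.7510 continue | (k=5,j=3): S=75.9122, K−S=10.1678, hold=13.2221 ⇒ V=13.2221 continue | (k=5,j=4): S=93.5570, K−S=0.0000, hold=4.6457 ⇒ V=4.6457 continue | (k=5,j=5): S=115.3031, K−S=0.0000, hold=0.7734 ⇒ V=0.7734 continue
k=4: (k=4,j=0): S=45.0194, K−S=41.0606, hold=40.9225 ⇒ V=41.0606 exercise | (k=4,j=1): S=55.4836, K−S=30.5964, hold=30.6233 ⇒ V=30.6233 continue | (k=4,j=2): S=68.3800, K−S=17.7000, hold=19.2293 ⇒ V=19.2293 continue | (k=4,j=3): S=84.2740, K−S=1.8060, hold=9.1331 ⇒ V=9.1331 continue | (k=4,j=4): S=103.8625, K−S=0.0000, hold=2.8042 ⇒ V=2.8042 continue
k=3: (k=3,j=0): S=49.9784, K−S=36.1016, hold=35.9949 ⇒ V=36.1016 exercise | (k=3,j=1): S=61.5952, K−S=24.4848, hold=25.1442 ⇒ V=25.1442 continue | (k=3,j=2): S=75.9122, K−S=10.1678, hold=14.4026 ⇒ V=14.4026 continue | (k=3,j=3): S=93.5570, K−S=0.0000, hold=6.1179 ⇒ V=6.1179 continue
k=2: (k=2,j=0): S=55.4836, K−S=30.5964, hold=30.8086 ⇒ V=30.8086 continue | (k=2,j=1): S=68.3800, K−S=17.7000, hold=19.9921 ⇒ V=19.9921 continue | (k=2,j=2): S=84.2740, K−S=1.8060, hold=10.4468 ⇒ V=10.4468 continue
k=1: (k=1,j=0): S=61.5952, K−S=24.4848, hold=25.6009 ⇒ V=25.6009 continue | (k=1,j=1): S=75.9122, K−S=10.1678, hold=15.4222 ⇒ V=15.4222 continue
k=0: (k=0,j=0): S=68.3800, K−S=17.7000, hold=20.7125 ⇒ V=20.7125 continue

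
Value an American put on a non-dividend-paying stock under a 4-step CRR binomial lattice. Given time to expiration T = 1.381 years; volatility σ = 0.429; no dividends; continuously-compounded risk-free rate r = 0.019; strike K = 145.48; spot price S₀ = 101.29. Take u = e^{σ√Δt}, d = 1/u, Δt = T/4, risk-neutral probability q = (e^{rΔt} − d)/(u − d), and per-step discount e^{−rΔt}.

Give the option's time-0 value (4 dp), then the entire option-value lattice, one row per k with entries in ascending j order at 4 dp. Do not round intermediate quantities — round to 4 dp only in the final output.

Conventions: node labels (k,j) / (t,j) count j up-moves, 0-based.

price = 50.8737
tree:
50.8737
67.1793 31.7069
84.2985 47.2573 13.1822
97.9304 66.7585 24.1355 0.0000
108.5250 84.2985 44.1900 0.0000 0.0000

params: Δt=0.34525 u=1.28669 d=0.77719 q=0.45023 e^(-rΔt)=0.99346
t_4 payoffs: 108.5250 84.2985 44.1900 0.0000 0.0000
k=3: node(3,0) S=47.5496 payoff=97.9304 vs cont=96.9793 → 97.9304 [stop]  node(3,1) S=78.7215 payoff=66.7585 vs cont=65.8073 → 66.7585 [stop]  node(3,2) S=130.3287 payoff=15.1513 vs cont=24.1355 → 24.1355 [wait]  node(3,3) S=215.7678 payoff=0.0000 vs cont=0.0000 → 0.0000 [wait]
k=2: node(2,0) S=61.1815 payoff=84.2985 vs cont=83.3473 → 84.2985 [stop]  node(2,1) S=101.2900 payoff=44.1900 vs cont=47.2573 → 47.2573 [wait]  node(2,2) S=167.6924 payoff=0.0000 vs cont=13.1822 → 13.1822 [wait]
k=1: node(1,0) S=78.7215 payoff=66.7585 vs cont=67.1793 → 67.1793 [wait]  node(1,1) S=130.3287 payoff=15.1513 vs cont=31.7069 → 31.7069 [wait]
k=0: node(0,0) S=101.2900 payoff=44.1900 vs cont=50.8737 → 50.8737 [wait]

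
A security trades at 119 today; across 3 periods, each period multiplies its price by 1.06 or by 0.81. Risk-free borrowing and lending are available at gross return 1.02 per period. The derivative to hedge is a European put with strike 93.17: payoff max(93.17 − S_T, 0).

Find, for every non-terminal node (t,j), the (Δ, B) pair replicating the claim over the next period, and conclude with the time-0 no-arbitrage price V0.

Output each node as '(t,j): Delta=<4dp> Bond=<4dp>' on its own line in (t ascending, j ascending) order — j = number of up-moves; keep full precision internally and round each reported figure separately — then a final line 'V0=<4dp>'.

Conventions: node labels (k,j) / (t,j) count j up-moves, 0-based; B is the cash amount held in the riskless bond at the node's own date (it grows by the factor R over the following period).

Risk-neutral probability p* = (R−d)/(u−d) = (1.02−0.81)/(1.06−0.81) = 0.8400.
At maturity the claim pays: V(3,0)=29.9285, V(3,1)=10.4095, V(3,2)=0.0000, V(3,3)=0.0000
(2,0): S=78.0759. Δ = (V_up−V_dn)/(S_up−S_dn) = (10.4095−29.9285)/(82.7605−63.2415) = -1.0000. V = [p*·10.4095 + (1−p*)·29.9285]/1.02 = 13.2672. B = V − Δ·S = 91.3431.
(2,1): S=102.1734. Δ = (V_up−V_dn)/(S_up−S_dn) = (0.0000−10.4095)/(108.3038−82.7605) = -0.4075. V = [p*·0.0000 + (1−p*)·10.4095]/1.02 = 1.6329. B = V − Δ·S = 43.2711.
(2,2): S=133.7084. Δ = (V_up−V_dn)/(S_up−S_dn) = (0.0000−0.0000)/(141.7309−108.3038) = 0.0000. V = [p*·0.0000 + (1−p*)·0.0000]/1.02 = 0.0000. B = V − Δ·S = 0.0000.
(1,0): S=96.3900. Δ = (V_up−V_dn)/(S_up−S_dn) = (1.6329−13.2672)/(102.1734−78.0759) = -0.4828. V = [p*·1.6329 + (1−p*)·13.2672]/1.02 = 3.4259. B = V − Δ·S = 49.9633.
(1,1): S=126.1400. Δ = (V_up−V_dn)/(S_up−S_dn) = (0.0000−1.6329)/(133.7084−102.1734) = -0.0518. V = [p*·0.0000 + (1−p*)·1.6329]/1.02 = 0.2561. B = V − Δ·S = 6.7876.
(0,0): S=119.0000. Δ = (V_up−V_dn)/(S_up−S_dn) = (0.2561−3.4259)/(126.1400−96.3900) = -0.1065. V = [p*·0.2561 + (1−p*)·3.4259]/1.02 = 0.7483. B = V − Δ·S = 13.4272.
Check: Δ(0,0)·S0 + B(0,0) = 0.7483 = V0.

(0,0): Delta=-0.1065 Bond=13.4272
(1,0): Delta=-0.4828 Bond=49.9633
(1,1): Delta=-0.0518 Bond=6.7876
(2,0): Delta=-1.0000 Bond=91.3431
(2,1): Delta=-0.4075 Bond=43.2711
(2,2): Delta=0.0000 Bond=0.0000
V0=0.7483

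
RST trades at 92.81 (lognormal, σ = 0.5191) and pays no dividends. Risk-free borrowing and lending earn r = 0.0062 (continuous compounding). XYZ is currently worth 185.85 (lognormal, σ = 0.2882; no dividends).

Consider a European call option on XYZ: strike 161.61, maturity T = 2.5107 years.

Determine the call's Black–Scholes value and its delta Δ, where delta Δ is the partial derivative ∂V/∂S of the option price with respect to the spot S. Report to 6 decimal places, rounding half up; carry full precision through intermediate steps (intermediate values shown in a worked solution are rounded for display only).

σ√T = 0.2882·√2.5107 = 0.456658
d₁ = (ln(S/K) + (r+σ²/2)T) / (σ√T) = (ln(185.85/161.61) + (0.0062+0.2882²/2)·2.5107) / 0.456658 = (0.139754 + 0.119835) / 0.456658 = 0.568453
d₂ = d₁ − σ√T = 0.568453 − 0.456658 = 0.111794
e^{−rT} = 0.984554
N(d₁) = 0.715136,  N(d₂) = 0.544507
Call price V = S·N(d₁) − K·e^{−rT}·N(d₂) = 132.908057 − 86.638538 = 46.269518
Δ = N(d₁) = 0.715136

price = 46.269518
Δ = 0.715136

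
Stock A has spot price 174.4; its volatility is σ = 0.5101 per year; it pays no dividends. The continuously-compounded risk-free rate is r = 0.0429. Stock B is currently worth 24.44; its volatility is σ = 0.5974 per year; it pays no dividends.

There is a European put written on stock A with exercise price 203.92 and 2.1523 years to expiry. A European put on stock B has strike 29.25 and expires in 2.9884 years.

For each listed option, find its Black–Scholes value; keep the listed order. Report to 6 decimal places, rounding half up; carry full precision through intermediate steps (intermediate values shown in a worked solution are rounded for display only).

price(stock A put K=203.92) = 58.510338
price(stock B put K=29.25) = 10.550064

[stock A put K=203.92]
σ√T = 0.5101·√2.1523 = 0.748353
d₁ = (ln(S/K) + (r+σ²/2)T) / (σ√T) = (ln(174.4/203.92) + (0.0429+0.5101²/2)·2.1523) / 0.748353 = (-0.156376 + 0.372350) / 0.748353 = 0.288599
d₂ = d₁ − σ√T = 0.288599 − 0.748353 = -0.459755
e^{−rT} = 0.911801
N(−d₁) = 0.386444,  N(−d₂) = 0.677154
price = K·e^{−rT}·N(−d₂) − S·N(−d₁) = 125.906214 − 67.395876 = 58.510338
[stock B put K=29.25]
σ√T = 0.5974·√2.9884 = 1.032725
d₁ = (ln(S/K) + (r+σ²/2)T) / (σ√T) = (ln(24.44/29.25) + (0.0429+0.5974²/2)·2.9884) / 1.032725 = (-0.179658 + 0.661463) / 1.032725 = 0.466537
d₂ = d₁ − σ√T = 0.466537 − 1.032725 = -0.566188
e^{−rT} = 0.879675
N(−d₁) = 0.320416,  N(−d₂) = 0.714367
price = K·e^{−rT}·N(−d₂) − S·N(−d₁) = 18.381022 − 7.830958 = 10.550064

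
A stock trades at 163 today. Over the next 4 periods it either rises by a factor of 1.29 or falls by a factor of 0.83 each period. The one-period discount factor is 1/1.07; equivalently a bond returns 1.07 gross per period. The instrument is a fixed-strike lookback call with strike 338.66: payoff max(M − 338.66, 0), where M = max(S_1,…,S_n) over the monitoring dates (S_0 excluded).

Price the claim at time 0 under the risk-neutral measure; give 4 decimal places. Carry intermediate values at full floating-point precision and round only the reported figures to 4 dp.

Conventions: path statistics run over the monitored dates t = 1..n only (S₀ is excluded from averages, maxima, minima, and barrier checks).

price = 6.9553

Set p* = 0.5217 (from d < R < u); the path-dependent value is the discounted p*-expectation over all price paths.
Enumerate all 2^4 = 16 price paths (U = up ×1.29, D = down ×0.83); each path with k up-moves has probability p*^k·(1−p*)^(4−k).
DDDD: M=135.2900, payoff=0.0000, prob=0.052319
UDDD: M=210.2700, payoff=0.0000, prob=0.057075
DUDD: M=174.5241, payoff=0.0000, prob=0.057075
UUDD: M=271.2483, payoff=0.0000, prob=0.062264
DDUD: M=144.8550, payoff=0.0000, prob=0.057075
UDUD: M=225.1361, payoff=0.0000, prob=0.062264
DUUD: M=225.1361, payoff=0.0000, prob=0.062264
UUUD: M=349.9103, payoff=11.2503, prob=0.067924
DDDU: M=135.2900, payoff=0.0000, prob=0.057075
UDDU: M=210.2700, payoff=0.0000, prob=0.062264
DUDU: M=186.8630, payoff=0.0000, prob=0.062264
UUDU: M=290.4256, payoff=0.0000, prob=0.067924
DDUU: M=186.8630, payoff=0.0000, prob=0.062264
UDUU: M=290.4256, payoff=0.0000, prob=0.067924
DUUU: M=290.4256, payoff=0.0000, prob=0.067924
UUUU: M=451.3843, payoff=112.7243, prob=0.074099
Price = Σ prob·payoff / R^4 = 9.116952 / 1.310796 = 6.9553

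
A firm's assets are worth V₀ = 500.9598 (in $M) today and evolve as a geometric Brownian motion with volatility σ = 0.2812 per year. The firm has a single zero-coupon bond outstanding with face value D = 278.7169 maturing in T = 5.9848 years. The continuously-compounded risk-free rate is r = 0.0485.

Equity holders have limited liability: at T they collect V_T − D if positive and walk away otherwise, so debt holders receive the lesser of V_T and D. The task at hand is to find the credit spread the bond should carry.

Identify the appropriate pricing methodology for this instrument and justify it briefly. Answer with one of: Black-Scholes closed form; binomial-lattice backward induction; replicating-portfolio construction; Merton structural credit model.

Key observation: assets follow a GBM and default happens iff V_T < 278.7169; valuing claims on that split (equity as a call, risky debt as the residual) is the structural model's definition.

framework: Merton structural credit model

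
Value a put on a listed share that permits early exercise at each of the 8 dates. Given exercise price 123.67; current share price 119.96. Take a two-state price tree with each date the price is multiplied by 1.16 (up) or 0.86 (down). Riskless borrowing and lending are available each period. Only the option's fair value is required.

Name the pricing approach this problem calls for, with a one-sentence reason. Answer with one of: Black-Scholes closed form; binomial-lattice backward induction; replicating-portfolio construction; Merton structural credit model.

Key observation: early exercise of the strike-123.67 put must be checked at each of the 8 dates (spot 119.96), which forces a node-by-node comparison of intrinsic and continuation value backward from expiry.

framework: binomial-lattice backward induction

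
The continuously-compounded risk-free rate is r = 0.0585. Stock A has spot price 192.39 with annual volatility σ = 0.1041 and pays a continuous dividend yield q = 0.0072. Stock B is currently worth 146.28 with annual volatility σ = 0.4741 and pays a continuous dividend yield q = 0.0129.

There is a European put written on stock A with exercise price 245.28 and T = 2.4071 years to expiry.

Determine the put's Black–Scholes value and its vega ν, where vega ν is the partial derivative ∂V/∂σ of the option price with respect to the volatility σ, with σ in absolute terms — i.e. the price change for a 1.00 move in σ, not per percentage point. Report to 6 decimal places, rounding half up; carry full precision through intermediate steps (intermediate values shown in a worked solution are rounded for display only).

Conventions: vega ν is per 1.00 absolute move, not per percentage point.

σ√T = 0.1041·√2.4071 = 0.161509
d₁ = (ln(S/K) + (r−q+σ²/2)T) / (σ√T) = (ln(192.39/245.28) + (0.0585−0.0072+0.1041²/2)·2.4071) / 0.161509 = (-0.242876 + 0.136527) / 0.161509 = -0.658469
d₂ = d₁ − σ√T = -0.658469 − 0.161509 = -0.819979
e^{−rT} = 0.868650
e^{−qT} = 0.982818
N(−d₁) = 0.744882,  N(−d₂) = 0.793886
Put price V = K·e^{−rT}·N(−d₂) − S·e^{−qT}·N(−d₁) = 169.147227 − 140.845503 = 28.301724
φ(d₁) = (1/√(2π))·e^{−d₁²/2} = 0.321188
ν = S·e^{−qT}·φ(d₁)·√T = 94.224040

price = 28.301724
ν = 94.224040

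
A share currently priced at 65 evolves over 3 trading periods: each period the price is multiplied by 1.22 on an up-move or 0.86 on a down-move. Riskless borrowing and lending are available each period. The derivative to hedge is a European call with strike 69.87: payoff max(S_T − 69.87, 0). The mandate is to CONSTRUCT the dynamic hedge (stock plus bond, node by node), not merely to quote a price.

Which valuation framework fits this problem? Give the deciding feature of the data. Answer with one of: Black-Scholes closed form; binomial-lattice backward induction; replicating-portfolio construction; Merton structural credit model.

framework: replicating-portfolio construction

Key observation: the task asks for the hedge itself — share and bond holdings at every node of the 3-period tree on spot 65 with factors 1.22/0.86 — which is exactly what the replicating-portfolio construction produces.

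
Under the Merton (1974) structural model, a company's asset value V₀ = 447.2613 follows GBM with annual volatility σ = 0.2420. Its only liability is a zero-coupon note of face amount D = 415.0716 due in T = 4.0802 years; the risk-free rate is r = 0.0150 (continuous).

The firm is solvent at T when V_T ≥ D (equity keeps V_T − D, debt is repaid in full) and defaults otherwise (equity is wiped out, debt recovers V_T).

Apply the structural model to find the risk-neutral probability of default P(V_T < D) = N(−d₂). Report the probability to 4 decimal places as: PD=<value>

With assets at 447.2613 and a single debt payment of 415.0716 at 4.0802 years:
d₁ = [ln(V₀/D) + (r + σ²/2)T] / (σ√T)
   = [ln(447.2613/415.0716) + (0.0150 + 0.5·0.2420²)·4.0802] / (0.2420·√4.0802)
   = [0.074692 + 0.180679] / 0.488828 = 0.522416
d₂ = d₁ − σ√T = 0.522416 − 0.488828 = 0.033588
risk-neutral PD = N(−d₂) = N(-0.033588) = 0.486603

PD=0.4866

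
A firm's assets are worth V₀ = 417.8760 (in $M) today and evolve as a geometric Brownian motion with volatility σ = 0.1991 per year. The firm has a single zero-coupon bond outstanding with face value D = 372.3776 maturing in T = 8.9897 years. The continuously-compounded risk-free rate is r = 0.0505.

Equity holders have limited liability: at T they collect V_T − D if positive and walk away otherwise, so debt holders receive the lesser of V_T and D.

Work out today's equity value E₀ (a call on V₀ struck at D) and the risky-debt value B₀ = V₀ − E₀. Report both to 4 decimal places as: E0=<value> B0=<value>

Apply the equity-as-call identities (strike 372.3776, horizon 8.9897 years):
d₁ = [ln(V₀/D) + (r + σ²/2)T] / (σ√T)
   = [ln(417.8760/372.3776) + (0.0505 + 0.5·0.1991²)·8.9897] / (0.1991·√8.9897)
   = [0.115276 + 0.632159] / 0.596958 = 1.252074
d₂ = d₁ − σ√T = 1.252074 − 0.596958 = 0.655116
N(d₁) = 0.894729,  N(d₂) = 0.743803,  e^(−rT) = 0.635096
E₀ = V₀·N(d₁) − D·e^(−rT)·N(d₂)
   = 417.8760·0.894729 − 372.3776·0.635096·0.743803 = 197.979536
B₀ = V₀ − E₀ = 417.8760 − 197.979536 = 219.896464

E0=197.9795 B0=219.8965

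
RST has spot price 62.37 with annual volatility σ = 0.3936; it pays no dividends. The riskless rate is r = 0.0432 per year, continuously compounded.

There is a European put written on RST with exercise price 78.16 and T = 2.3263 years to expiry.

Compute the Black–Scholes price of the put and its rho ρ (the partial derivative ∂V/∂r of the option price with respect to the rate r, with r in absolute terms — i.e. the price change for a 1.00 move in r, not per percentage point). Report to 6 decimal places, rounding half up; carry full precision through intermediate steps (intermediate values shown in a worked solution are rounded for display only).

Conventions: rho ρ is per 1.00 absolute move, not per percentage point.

price = 20.185137
ρ = -114.204891

σ√T = 0.3936·√2.3263 = 0.600327
d₁ = (ln(S/K) + (r+σ²/2)T) / (σ√T) = (ln(62.37/78.16) + (0.0432+0.3936²/2)·2.3263) / 0.600327 = (-0.225674 + 0.280692) / 0.600327 = 0.091648
d₂ = d₁ − σ√T = 0.091648 − 0.600327 = -0.508679
e^{−rT} = 0.904389
N(−d₁) = 0.463489,  N(−d₂) = 0.694511
Put price V = K·e^{−rT}·N(−d₂) − S·N(−d₁) = 49.092933 − 28.907797 = 20.185137
ρ = −K·T·e^{−rT}·N(−d₂) = -114.204891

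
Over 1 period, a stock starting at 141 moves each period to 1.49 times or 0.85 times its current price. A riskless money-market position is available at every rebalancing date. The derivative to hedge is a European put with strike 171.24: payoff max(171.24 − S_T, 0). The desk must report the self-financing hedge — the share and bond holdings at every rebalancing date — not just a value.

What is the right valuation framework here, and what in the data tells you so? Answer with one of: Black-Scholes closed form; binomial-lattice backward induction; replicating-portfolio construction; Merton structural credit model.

Key observation: a price alone would not answer the question — the per-node share/bond construction on the spot-141, 1.49/0.85 tree is required, and only the replicating-portfolio method yields it.

framework: replicating-portfolio construction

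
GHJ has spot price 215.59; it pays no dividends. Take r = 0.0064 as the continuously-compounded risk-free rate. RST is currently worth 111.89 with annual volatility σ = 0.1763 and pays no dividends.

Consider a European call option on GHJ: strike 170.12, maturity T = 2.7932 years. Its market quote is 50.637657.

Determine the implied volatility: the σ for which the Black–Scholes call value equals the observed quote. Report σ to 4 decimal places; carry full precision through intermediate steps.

sigma = 0.1254

At σ = 0.1254 the Black–Scholes value reproduces the quote:
σ√T = 0.1254·√2.7932 = 0.209579
d₁ = (ln(S/K) + (r+σ²/2)T) / (σ√T) = (ln(215.59/170.12) + (0.0064+0.1254²/2)·2.7932) / 0.209579 = (0.236874 + 0.039838) / 0.209579 = 1.320324
d₂ = d₁ − σ√T = 1.320324 − 0.209579 = 1.110744
e^{−rT} = 0.982282
N(d₁) = 0.906637,  N(d₂) = 0.866661
V = S·N(d₁) − K·e^{−rT}·N(d₂) = 195.461767 − 144.824109 = 50.637657 (matching the quote); vega is positive throughout, so no other σ reproduces this price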